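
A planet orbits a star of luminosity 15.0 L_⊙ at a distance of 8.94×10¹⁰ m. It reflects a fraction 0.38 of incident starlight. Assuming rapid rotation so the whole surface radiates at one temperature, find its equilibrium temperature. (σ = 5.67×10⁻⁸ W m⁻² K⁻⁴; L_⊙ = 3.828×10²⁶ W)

L = 15.0 × 3.828×10²⁶ = 5.74×10²⁷ W.
Flux: S = L/(4πd²) = 5.74×10²⁷/(4π×(8.94×10¹⁰)²) = 5.72×10⁴ W m⁻².
Energy balance: absorbed = emitted ⇒ πR²·S(1−A) = 4πR²·σT_eq⁴, so T_eq⁴ = S(1−A)/(4σ).
T_eq = [5.72×10⁴ × 0.62 / (4 × 5.67×10⁻⁸)]^(1/4) = (1.56×10¹¹)^(1/4) = 629 K.

T_eq ≈ 629 K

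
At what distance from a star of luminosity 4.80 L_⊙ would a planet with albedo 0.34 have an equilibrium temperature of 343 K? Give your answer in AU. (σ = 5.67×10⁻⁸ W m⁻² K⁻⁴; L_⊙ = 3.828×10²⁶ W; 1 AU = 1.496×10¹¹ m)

L = 4.80 × 3.828×10²⁶ = 1.84×10²⁷ W.
From T_eq⁴ = L(1−A)/(16πσd²): d = √[L(1−A)/(16πσT_eq⁴)].
d = √[1.84×10²⁷ × 0.66 / (16π × 5.67×10⁻⁸ × (343)⁴)] = 1.75×10¹¹ m = 1.17 AU.

d ≈ 1.17 AU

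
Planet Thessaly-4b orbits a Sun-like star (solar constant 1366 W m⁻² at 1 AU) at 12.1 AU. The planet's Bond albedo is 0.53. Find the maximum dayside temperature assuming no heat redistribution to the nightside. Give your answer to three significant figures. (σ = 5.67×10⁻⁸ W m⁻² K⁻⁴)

T_ss ≈ 93.8 K

Flux at 12.1 AU: S = 1366/12.1² = 9.33 W m⁻².
With no redistribution each surface element balances locally: S(1−A) = σT⁴.
T = [9.33 × 0.47 / 5.67×10⁻⁸]^(1/4) = (7.73×10⁷)^(1/4) = 93.8 K.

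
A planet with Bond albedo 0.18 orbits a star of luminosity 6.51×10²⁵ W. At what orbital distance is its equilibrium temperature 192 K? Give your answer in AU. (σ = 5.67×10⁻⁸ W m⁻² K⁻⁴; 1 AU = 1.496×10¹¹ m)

From T_eq⁴ = L(1−A)/(16πσd²): d = √[L(1−A)/(16πσT_eq⁴)].
d = √[6.51×10²⁵ × 0.82 / (16π × 5.67×10⁻⁸ × (192)⁴)] = 1.17×10¹¹ m = 0.785 AU.

d ≈ 0.785 AU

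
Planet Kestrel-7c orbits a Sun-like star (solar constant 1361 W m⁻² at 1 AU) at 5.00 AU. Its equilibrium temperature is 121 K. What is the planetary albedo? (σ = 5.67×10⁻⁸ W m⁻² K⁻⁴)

A ≈ 0.11

Flux at 5.00 AU: S = 1361/5.00² = 54.4 W m⁻².
From T_eq⁴ = S(1−A)/(4σ): 1−A = 4σT_eq⁴/S.
1−A = 4 × 5.67×10⁻⁸ × (121)⁴ / 54.4 = 0.893.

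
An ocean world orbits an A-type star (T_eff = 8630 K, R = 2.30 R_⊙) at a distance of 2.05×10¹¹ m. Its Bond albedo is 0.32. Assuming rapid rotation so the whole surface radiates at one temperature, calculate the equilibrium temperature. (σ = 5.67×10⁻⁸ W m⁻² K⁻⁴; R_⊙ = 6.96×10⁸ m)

R_⋆ = 2.30 × 6.96×10⁸ = 1.60×10⁹ m.
L = 4πR_⋆²σT_⋆⁴ = 4π(1.60×10⁹)² × 5.67×10⁻⁸ × (8630)⁴ = 1.01×10²⁸ W.
S = L/(4πd²) = 1.92×10⁴ W m⁻².
Energy balance: absorbed = emitted ⇒ πR²·S(1−A) = 4πR²·σT_eq⁴, so T_eq⁴ = S(1−A)/(4σ).
T_eq = [1.92×10⁴ × 0.68 / (4 × 5.67×10⁻⁸)]^(1/4) = (5.75×10¹⁰)^(1/4) = 490 K.

T_eq ≈ 490 K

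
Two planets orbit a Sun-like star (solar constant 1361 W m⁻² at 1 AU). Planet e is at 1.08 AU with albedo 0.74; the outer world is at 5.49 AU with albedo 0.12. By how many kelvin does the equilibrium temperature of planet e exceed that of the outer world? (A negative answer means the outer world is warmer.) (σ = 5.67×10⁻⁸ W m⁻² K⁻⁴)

T_eq = [S₀(1−A)/(4σd²)]^(1/4), so T ∝ (1−A)^(1/4) / √d.
T₁ = [1361×0.26/(4×5.67×10⁻⁸×1.08²)]^(1/4) = 191.24 K.
T₂ = [1361×0.88/(4×5.67×10⁻⁸×5.49²)]^(1/4) = 115.05 K.

ΔT ≈ 76.2 K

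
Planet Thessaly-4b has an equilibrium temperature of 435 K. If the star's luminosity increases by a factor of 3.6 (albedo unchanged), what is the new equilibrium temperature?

T_eq ∝ L^(1/4) · d^(−1/2).
T′ = 435 × 3.6^(1/4) = 599 K.

T_eq ≈ 599 K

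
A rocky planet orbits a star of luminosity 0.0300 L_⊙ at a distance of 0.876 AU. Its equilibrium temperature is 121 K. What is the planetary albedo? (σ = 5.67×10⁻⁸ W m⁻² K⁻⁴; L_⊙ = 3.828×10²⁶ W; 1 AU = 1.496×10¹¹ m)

d = 0.876 AU = 1.31×10¹¹ m.
L = 0.0300 × 3.828×10²⁶ = 1.15×10²⁵ W.
Flux: S = L/(4πd²) = 1.15×10²⁵/(4π×(1.31×10¹¹)²) = 53.2 W m⁻².
From T_eq⁴ = S(1−A)/(4σ): 1−A = 4σT_eq⁴/S.
1−A = 4 × 5.67×10⁻⁸ × (121)⁴ / 53.2 = 0.914.

A ≈ 0.09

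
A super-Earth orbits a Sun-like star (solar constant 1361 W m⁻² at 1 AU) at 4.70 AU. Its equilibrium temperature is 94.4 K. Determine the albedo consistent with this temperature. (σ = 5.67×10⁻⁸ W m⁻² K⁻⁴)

Flux at 4.70 AU: S = 1361/4.70² = 61.6 W m⁻².
From T_eq⁴ = S(1−A)/(4σ): 1−A = 4σT_eq⁴/S.
1−A = 4 × 5.67×10⁻⁸ × (94.4)⁴ / 61.6 = 0.292.

A ≈ 0.71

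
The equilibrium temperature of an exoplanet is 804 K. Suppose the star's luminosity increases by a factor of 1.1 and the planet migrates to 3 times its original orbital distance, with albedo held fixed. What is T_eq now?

T_eq ≈ 475 K

T_eq ∝ L^(1/4) · d^(−1/2).
T′ = 804 × 1.1^(1/4) / 3^(1/2) = 475 K.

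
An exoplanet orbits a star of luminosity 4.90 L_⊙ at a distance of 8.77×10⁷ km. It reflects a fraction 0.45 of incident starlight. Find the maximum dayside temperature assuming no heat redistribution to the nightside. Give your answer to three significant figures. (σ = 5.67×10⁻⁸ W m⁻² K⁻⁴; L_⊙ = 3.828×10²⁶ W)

T_ss ≈ 659 K

d = 8.77×10⁷ km = 8.77×10¹⁰ m.
L = 4.90 × 3.828×10²⁶ = 1.88×10²⁷ W.
Flux: S = L/(4πd²) = 1.88×10²⁷/(4π×(8.77×10¹⁰)²) = 1.94×10⁴ W m⁻².
With no redistribution each surface element balances locally: S(1−A) = σT⁴.
T = [1.94×10⁴ × 0.55 / 5.67×10⁻⁸]^(1/4) = (1.88×10¹¹)^(1/4) = 659 K.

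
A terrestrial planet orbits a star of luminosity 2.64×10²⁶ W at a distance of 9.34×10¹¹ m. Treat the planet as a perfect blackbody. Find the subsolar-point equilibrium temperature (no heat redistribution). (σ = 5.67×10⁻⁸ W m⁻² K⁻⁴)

T_ss ≈ 144 K

Flux: S = L/(4πd²) = 2.64×10²⁶/(4π×(9.34×10¹¹)²) = 24.1 W m⁻².
At the subsolar point the surface absorbs S(1−A) and emits σT⁴ per unit area — no factor of 4, since only the local patch is in balance.
T = [24.1 × 1.00 / 5.67×10⁻⁸]^(1/4) = (4.25×10⁸)^(1/4) = 144 K.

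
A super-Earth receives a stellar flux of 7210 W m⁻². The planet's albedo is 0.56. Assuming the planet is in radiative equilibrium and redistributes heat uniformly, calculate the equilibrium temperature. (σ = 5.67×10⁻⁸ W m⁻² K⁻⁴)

T_eq ≈ 344 K

Energy balance: absorbed = emitted ⇒ πR²·S(1−A) = 4πR²·σT_eq⁴, so T_eq⁴ = S(1−A)/(4σ).
T_eq = [7210 × 0.44 / (4 × 5.67×10⁻⁸)]^(1/4) = (1.40×10¹⁰)^(1/4) = 344 K.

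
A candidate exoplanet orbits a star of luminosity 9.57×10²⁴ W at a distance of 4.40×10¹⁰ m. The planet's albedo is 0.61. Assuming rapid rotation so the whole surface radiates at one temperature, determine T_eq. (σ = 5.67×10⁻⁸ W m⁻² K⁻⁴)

T_eq ≈ 161 K

Flux: S = L/(4πd²) = 9.57×10²⁴/(4π×(4.40×10¹⁰)²) = 393 W m⁻².
Energy balance: absorbed = emitted ⇒ πR²·S(1−A) = 4πR²·σT_eq⁴, so T_eq⁴ = S(1−A)/(4σ).
T_eq = [393 × 0.39 / (4 × 5.67×10⁻⁸)]^(1/4) = (6.76×10⁸)^(1/4) = 161 K.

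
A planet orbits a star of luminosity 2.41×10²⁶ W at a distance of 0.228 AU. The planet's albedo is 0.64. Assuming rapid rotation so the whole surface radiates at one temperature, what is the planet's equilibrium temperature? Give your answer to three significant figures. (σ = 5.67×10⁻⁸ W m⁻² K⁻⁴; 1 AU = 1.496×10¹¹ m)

d = 0.228 AU = 3.41×10¹⁰ m.
Flux: S = L/(4πd²) = 2.41×10²⁶/(4π×(3.41×10¹⁰)²) = 1.65×10⁴ W m⁻².
Energy balance: absorbed = emitted ⇒ πR²·S(1−A) = 4πR²·σT_eq⁴, so T_eq⁴ = S(1−A)/(4σ).
T_eq = [1.65×10⁴ × 0.36 / (4 × 5.67×10⁻⁸)]^(1/4) = (2.62×10¹⁰)^(1/4) = 402 K.

T_eq ≈ 402 K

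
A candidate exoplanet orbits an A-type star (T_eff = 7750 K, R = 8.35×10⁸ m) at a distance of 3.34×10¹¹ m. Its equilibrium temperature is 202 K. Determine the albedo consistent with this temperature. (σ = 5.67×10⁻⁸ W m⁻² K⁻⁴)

A ≈ 0.70

L = 4πR_⋆²σT_⋆⁴ = 4π(8.35×10⁸)² × 5.67×10⁻⁸ × (7750)⁴ = 1.79×10²⁷ W.
S = L/(4πd²) = 1280 W m⁻².
From T_eq⁴ = S(1−A)/(4σ): 1−A = 4σT_eq⁴/S.
1−A = 4 × 5.67×10⁻⁸ × (202)⁴ / 1280 = 0.295.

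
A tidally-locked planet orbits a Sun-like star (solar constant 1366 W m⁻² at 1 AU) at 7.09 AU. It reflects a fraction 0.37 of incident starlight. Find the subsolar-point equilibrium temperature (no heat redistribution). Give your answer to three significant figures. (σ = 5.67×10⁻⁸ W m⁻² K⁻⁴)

Flux at 7.09 AU: S = 1366/7.09² = 27.2 W m⁻².
At the subsolar point the surface absorbs S(1−A) and emits σT⁴ per unit area — no factor of 4, since only the local patch is in balance.
T = [27.2 × 0.63 / 5.67×10⁻⁸]^(1/4) = (3.02×10⁸)^(1/4) = 132 K.

T_ss ≈ 132 K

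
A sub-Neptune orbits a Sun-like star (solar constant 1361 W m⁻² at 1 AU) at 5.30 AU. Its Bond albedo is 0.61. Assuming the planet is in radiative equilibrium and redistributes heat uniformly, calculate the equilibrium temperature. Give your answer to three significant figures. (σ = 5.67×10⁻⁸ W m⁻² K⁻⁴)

T_eq ≈ 95.5 K

Flux at 5.30 AU: S = 1361/5.30² = 48.5 W m⁻².
Energy balance: absorbed = emitted ⇒ πR²·S(1−A) = 4πR²·σT_eq⁴, so T_eq⁴ = S(1−A)/(4σ).
T_eq = [48.5 × 0.39 / (4 × 5.67×10⁻⁸)]^(1/4) = (8.33×10⁷)^(1/4) = 95.5 K.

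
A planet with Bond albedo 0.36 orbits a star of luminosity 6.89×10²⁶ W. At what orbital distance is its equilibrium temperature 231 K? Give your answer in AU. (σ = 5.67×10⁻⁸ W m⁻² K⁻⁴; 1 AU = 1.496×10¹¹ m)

d ≈ 1.56 AU

From T_eq⁴ = L(1−A)/(16πσd²): d = √[L(1−A)/(16πσT_eq⁴)].
d = √[6.89×10²⁶ × 0.64 / (16π × 5.67×10⁻⁸ × (231)⁴)] = 2.33×10¹¹ m = 1.56 AU.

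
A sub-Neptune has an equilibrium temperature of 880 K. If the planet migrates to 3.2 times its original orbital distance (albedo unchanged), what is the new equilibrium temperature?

T_eq ∝ L^(1/4) · d^(−1/2).
T′ = 880 / 3.2^(1/2) = 492 K.

T_eq ≈ 492 K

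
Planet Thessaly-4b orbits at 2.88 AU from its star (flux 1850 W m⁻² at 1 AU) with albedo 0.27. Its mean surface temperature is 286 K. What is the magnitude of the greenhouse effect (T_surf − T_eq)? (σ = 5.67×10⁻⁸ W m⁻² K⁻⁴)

S = 1850/2.88² = 223.0 W m⁻².
T_eq = [S(1−A)/(4σ)]^(1/4) = [223.0×0.73/(4×5.67×10⁻⁸)]^(1/4) = 163.7 K.
ΔT = T_surf − T_eq = 286 − 163.7.

ΔT ≈ 122.3 K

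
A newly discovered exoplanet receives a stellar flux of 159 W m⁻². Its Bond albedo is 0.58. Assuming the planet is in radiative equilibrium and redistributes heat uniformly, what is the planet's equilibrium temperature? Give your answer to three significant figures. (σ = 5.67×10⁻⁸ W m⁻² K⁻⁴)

Energy balance: absorbed = emitted ⇒ πR²·S(1−A) = 4πR²·σT_eq⁴, so T_eq⁴ = S(1−A)/(4σ).
T_eq = [159 × 0.42 / (4 × 5.67×10⁻⁸)]^(1/4) = (2.94×10⁸)^(1/4) = 131 K.

T_eq ≈ 131 K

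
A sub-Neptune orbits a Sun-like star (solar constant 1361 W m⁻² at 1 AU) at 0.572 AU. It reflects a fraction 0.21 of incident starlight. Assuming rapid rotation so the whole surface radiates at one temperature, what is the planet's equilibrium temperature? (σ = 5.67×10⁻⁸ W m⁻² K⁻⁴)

Flux at 0.572 AU: S = 1361/0.572² = 4160 W m⁻².
Energy balance: absorbed = emitted ⇒ πR²·S(1−A) = 4πR²·σT_eq⁴, so T_eq⁴ = S(1−A)/(4σ).
T_eq = [4160 × 0.79 / (4 × 5.67×10⁻⁸)]^(1/4) = (1.45×10¹⁰)^(1/4) = 347 K.

T_eq ≈ 347 K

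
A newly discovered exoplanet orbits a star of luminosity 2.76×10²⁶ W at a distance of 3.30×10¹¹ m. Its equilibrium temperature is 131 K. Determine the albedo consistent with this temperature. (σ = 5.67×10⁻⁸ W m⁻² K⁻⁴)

Flux: S = L/(4πd²) = 2.76×10²⁶/(4π×(3.30×10¹¹)²) = 202 W m⁻².
From T_eq⁴ = S(1−A)/(4σ): 1−A = 4σT_eq⁴/S.
1−A = 4 × 5.67×10⁻⁸ × (131)⁴ / 202 = 0.331.

A ≈ 0.67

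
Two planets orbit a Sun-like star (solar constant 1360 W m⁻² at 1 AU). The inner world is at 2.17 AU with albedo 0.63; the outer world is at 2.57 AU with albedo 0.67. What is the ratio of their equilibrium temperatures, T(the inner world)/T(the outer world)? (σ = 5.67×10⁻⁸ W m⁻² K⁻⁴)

T₁/T₂ ≈ 1.120

T_eq = [S₀(1−A)/(4σd²)]^(1/4), so T ∝ (1−A)^(1/4) / √d.
T₁ = [1360×0.37/(4×5.67×10⁻⁸×2.17²)]^(1/4) = 147.33 K.
T₂ = [1360×0.33/(4×5.67×10⁻⁸×2.57²)]^(1/4) = 131.56 K.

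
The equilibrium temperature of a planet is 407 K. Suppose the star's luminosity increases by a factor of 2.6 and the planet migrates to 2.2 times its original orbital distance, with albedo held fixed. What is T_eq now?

T_eq ≈ 348 K

T_eq ∝ L^(1/4) · d^(−1/2).
T′ = 407 × 2.6^(1/4) / 2.2^(1/2) = 348 K.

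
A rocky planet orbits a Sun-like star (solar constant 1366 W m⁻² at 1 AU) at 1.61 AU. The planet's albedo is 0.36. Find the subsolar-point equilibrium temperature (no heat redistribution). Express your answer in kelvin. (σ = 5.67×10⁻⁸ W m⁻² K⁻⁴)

Flux at 1.61 AU: S = 1366/1.61² = 527 W m⁻².
At the subsolar point the surface absorbs S(1−A) and emits σT⁴ per unit area — no factor of 4, since only the local patch is in balance.
T = [527 × 0.64 / 5.67×10⁻⁸]^(1/4) = (5.95×10⁹)^(1/4) = 278 K.

T_ss ≈ 278 K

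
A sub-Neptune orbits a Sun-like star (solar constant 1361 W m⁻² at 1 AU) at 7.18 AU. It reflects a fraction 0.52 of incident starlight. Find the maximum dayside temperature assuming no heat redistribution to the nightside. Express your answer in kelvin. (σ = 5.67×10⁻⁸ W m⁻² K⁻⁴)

T_ss ≈ 122 K

Flux at 7.18 AU: S = 1361/7.18² = 26.4 W m⁻².
With no redistribution each surface element balances locally: S(1−A) = σT⁴.
T = [26.4 × 0.48 / 5.67×10⁻⁸]^(1/4) = (2.23×10⁸)^(1/4) = 122 K.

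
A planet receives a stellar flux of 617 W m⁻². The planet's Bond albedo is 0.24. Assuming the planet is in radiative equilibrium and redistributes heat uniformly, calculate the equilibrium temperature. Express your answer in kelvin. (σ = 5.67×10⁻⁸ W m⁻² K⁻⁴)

T_eq ≈ 213 K

Energy balance: absorbed = emitted ⇒ πR²·S(1−A) = 4πR²·σT_eq⁴, so T_eq⁴ = S(1−A)/(4σ).
T_eq = [617 × 0.76 / (4 × 5.67×10⁻⁸)]^(1/4) = (2.07×10⁹)^(1/4) = 213 K.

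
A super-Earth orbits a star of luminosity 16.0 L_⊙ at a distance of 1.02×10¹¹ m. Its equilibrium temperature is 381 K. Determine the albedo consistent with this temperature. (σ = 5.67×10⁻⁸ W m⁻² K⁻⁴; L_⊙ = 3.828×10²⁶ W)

L = 16.0 × 3.828×10²⁶ = 6.12×10²⁷ W.
Flux: S = L/(4πd²) = 6.12×10²⁷/(4π×(1.02×10¹¹)²) = 4.68×10⁴ W m⁻².
From T_eq⁴ = S(1−A)/(4σ): 1−A = 4σT_eq⁴/S.
1−A = 4 × 5.67×10⁻⁸ × (381)⁴ / 4.68×10⁴ = 0.102.

A ≈ 0.90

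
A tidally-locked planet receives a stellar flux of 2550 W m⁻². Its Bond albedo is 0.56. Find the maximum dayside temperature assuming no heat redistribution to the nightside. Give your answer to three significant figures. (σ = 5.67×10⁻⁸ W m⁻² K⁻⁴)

With no redistribution each surface element balances locally: S(1−A) = σT⁴.
T = [2550 × 0.44 / 5.67×10⁻⁸]^(1/4) = (1.98×10¹⁰)^(1/4) = 375 K.

T_ss ≈ 375 K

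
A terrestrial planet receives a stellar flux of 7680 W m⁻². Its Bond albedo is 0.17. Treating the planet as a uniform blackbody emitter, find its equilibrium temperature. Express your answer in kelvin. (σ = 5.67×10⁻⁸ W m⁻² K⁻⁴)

T_eq ≈ 409 K

Energy balance: absorbed = emitted ⇒ πR²·S(1−A) = 4πR²·σT_eq⁴, so T_eq⁴ = S(1−A)/(4σ).
T_eq = [7680 × 0.83 / (4 × 5.67×10⁻⁸)]^(1/4) = (2.81×10¹⁰)^(1/4) = 409 K.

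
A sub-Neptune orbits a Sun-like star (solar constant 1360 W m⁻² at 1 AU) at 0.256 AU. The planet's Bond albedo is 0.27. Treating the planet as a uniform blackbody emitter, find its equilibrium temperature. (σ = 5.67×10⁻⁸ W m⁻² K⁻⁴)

Flux at 0.256 AU: S = 1360/0.256² = 2.08×10⁴ W m⁻².
Energy balance: absorbed = emitted ⇒ πR²·S(1−A) = 4πR²·σT_eq⁴, so T_eq⁴ = S(1−A)/(4σ).
T_eq = [2.08×10⁴ × 0.73 / (4 × 5.67×10⁻⁸)]^(1/4) = (6.68×10¹⁰)^(1/4) = 508 K.

T_eq ≈ 508 K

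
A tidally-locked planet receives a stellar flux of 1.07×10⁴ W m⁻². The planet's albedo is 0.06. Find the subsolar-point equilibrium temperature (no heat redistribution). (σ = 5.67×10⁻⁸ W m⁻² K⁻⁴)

T_ss ≈ 649 K

At the subsolar point the surface absorbs S(1−A) and emits σT⁴ per unit area — no factor of 4, since only the local patch is in balance.
T = [1.07×10⁴ × 0.94 / 5.67×10⁻⁸]^(1/4) = (1.77×10¹¹)^(1/4) = 649 K.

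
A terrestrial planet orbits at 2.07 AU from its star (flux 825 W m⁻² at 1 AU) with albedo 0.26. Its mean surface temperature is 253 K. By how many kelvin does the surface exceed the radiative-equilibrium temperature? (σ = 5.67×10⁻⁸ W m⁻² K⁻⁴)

ΔT ≈ 94.7 K

S = 825/2.07² = 192.5 W m⁻².
T_eq = [S(1−A)/(4σ)]^(1/4) = [192.5×0.74/(4×5.67×10⁻⁸)]^(1/4) = 158.3 K.
ΔT = T_surf − T_eq = 253 − 158.3.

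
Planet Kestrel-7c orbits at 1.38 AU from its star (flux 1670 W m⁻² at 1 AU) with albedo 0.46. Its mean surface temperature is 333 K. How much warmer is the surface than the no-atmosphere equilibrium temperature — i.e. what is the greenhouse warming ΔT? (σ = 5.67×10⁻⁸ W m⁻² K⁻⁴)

ΔT ≈ 119.2 K

S = 1670/1.38² = 876.9 W m⁻².
T_eq = [S(1−A)/(4σ)]^(1/4) = [876.9×0.54/(4×5.67×10⁻⁸)]^(1/4) = 213.8 K.
ΔT = T_surf − T_eq = 333 − 213.8.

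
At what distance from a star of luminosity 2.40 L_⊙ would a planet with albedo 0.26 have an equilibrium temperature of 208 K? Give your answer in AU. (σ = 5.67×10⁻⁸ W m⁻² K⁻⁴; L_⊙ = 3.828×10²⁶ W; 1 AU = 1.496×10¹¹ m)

d ≈ 2.39 AU

L = 2.40 × 3.828×10²⁶ = 9.19×10²⁶ W.
From T_eq⁴ = L(1−A)/(16πσd²): d = √[L(1−A)/(16πσT_eq⁴)].
d = √[9.19×10²⁶ × 0.74 / (16π × 5.67×10⁻⁸ × (208)⁴)] = 3.57×10¹¹ m = 2.39 AU.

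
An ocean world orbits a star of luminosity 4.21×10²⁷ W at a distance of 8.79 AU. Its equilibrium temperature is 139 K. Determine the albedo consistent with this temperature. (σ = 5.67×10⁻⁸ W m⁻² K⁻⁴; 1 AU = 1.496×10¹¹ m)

d = 8.79 AU = 1.31×10¹² m.
Flux: S = L/(4πd²) = 4.21×10²⁷/(4π×(1.31×10¹²)²) = 194 W m⁻².
From T_eq⁴ = S(1−A)/(4σ): 1−A = 4σT_eq⁴/S.
1−A = 4 × 5.67×10⁻⁸ × (139)⁴ / 194 = 0.437.

A ≈ 0.56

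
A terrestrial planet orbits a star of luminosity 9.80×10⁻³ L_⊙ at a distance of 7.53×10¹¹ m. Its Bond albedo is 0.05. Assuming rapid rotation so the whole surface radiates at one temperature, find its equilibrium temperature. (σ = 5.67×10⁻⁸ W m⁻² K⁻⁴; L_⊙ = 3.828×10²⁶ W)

L = 9.80×10⁻³ × 3.828×10²⁶ = 3.75×10²⁴ W.
Flux: S = L/(4πd²) = 3.75×10²⁴/(4π×(7.53×10¹¹)²) = 0.526 W m⁻².
Energy balance: absorbed = emitted ⇒ πR²·S(1−A) = 4πR²·σT_eq⁴, so T_eq⁴ = S(1−A)/(4σ).
T_eq = [0.526 × 0.95 / (4 × 5.67×10⁻⁸)]^(1/4) = (2.21×10⁶)^(1/4) = 38.5 K.

T_eq ≈ 38.5 K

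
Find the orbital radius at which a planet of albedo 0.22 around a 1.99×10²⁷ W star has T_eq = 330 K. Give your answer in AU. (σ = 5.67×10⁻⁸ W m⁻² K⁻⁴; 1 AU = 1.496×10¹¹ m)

From T_eq⁴ = L(1−A)/(16πσd²): d = √[L(1−A)/(16πσT_eq⁴)].
d = √[1.99×10²⁷ × 0.78 / (16π × 5.67×10⁻⁸ × (330)⁴)] = 2.14×10¹¹ m = 1.43 AU.

d ≈ 1.43 AU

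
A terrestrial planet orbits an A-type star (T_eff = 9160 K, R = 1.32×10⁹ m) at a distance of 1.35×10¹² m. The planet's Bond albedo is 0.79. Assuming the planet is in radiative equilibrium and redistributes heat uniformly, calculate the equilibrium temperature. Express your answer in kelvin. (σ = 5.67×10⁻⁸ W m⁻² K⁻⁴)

T_eq ≈ 137 K

L = 4πR_⋆²σT_⋆⁴ = 4π(1.32×10⁹)² × 5.67×10⁻⁸ × (9160)⁴ = 8.74×10²⁷ W.
S = L/(4πd²) = 382 W m⁻².
Energy balance: absorbed = emitted ⇒ πR²·S(1−A) = 4πR²·σT_eq⁴, so T_eq⁴ = S(1−A)/(4σ).
T_eq = [382 × 0.21 / (4 × 5.67×10⁻⁸)]^(1/4) = (3.53×10⁸)^(1/4) = 137 K.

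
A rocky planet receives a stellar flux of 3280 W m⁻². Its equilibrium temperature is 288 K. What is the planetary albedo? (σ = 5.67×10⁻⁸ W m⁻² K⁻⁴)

From T_eq⁴ = S(1−A)/(4σ): 1−A = 4σT_eq⁴/S.
1−A = 4 × 5.67×10⁻⁸ × (288)⁴ / 3280 = 0.476.

A ≈ 0.52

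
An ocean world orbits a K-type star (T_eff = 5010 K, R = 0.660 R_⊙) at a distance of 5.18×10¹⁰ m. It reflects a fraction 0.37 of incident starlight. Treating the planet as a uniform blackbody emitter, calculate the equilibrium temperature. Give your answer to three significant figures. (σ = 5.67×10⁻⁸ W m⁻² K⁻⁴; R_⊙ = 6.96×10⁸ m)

R_⋆ = 0.660 × 6.96×10⁸ = 4.59×10⁸ m.
L = 4πR_⋆²σT_⋆⁴ = 4π(4.59×10⁸)² × 5.67×10⁻⁸ × (5010)⁴ = 9.47×10²⁵ W.
S = L/(4πd²) = 2810 W m⁻².
Energy balance: absorbed = emitted ⇒ πR²·S(1−A) = 4πR²·σT_eq⁴, so T_eq⁴ = S(1−A)/(4σ).
T_eq = [2810 × 0.63 / (4 × 5.67×10⁻⁸)]^(1/4) = (7.80×10⁹)^(1/4) = 297 K.

T_eq ≈ 297 K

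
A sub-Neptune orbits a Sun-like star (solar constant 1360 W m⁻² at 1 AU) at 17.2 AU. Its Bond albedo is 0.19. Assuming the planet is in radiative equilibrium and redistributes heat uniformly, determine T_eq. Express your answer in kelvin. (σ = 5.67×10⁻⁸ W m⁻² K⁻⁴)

T_eq ≈ 63.7 K

Flux at 17.2 AU: S = 1360/17.2² = 4.60 W m⁻².
Energy balance: absorbed = emitted ⇒ πR²·S(1−A) = 4πR²·σT_eq⁴, so T_eq⁴ = S(1−A)/(4σ).
T_eq = [4.60 × 0.81 / (4 × 5.67×10⁻⁸)]^(1/4) = (1.64×10⁷)^(1/4) = 63.7 K.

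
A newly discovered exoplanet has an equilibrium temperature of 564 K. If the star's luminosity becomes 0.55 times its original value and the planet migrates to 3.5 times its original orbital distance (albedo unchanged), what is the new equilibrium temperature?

T_eq ≈ 260 K

T_eq ∝ L^(1/4) · d^(−1/2).
T′ = 564 × 0.55^(1/4) / 3.5^(1/2) = 260 K.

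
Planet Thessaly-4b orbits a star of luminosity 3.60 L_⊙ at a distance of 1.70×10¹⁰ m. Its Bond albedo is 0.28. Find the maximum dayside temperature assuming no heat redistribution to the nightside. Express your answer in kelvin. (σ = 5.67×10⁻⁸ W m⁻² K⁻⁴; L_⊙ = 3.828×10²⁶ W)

L = 3.60 × 3.828×10²⁶ = 1.38×10²⁷ W.
Flux: S = L/(4πd²) = 1.38×10²⁷/(4π×(1.70×10¹⁰)²) = 3.79×10⁵ W m⁻².
With no redistribution each surface element balances locally: S(1−A) = σT⁴.
T = [3.79×10⁵ × 0.72 / 5.67×10⁻⁸]^(1/4) = (4.82×10¹²)^(1/4) = 1480 K.

T_ss ≈ 1480 K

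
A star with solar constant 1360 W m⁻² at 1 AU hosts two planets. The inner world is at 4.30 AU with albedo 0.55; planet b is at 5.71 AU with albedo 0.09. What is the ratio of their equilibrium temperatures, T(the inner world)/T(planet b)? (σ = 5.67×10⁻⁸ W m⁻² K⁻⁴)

T_eq = [S₀(1−A)/(4σd²)]^(1/4), so T ∝ (1−A)^(1/4) / √d.
T₁ = [1360×0.45/(4×5.67×10⁻⁸×4.30²)]^(1/4) = 109.91 K.
T₂ = [1360×0.91/(4×5.67×10⁻⁸×5.71²)]^(1/4) = 113.74 K.

T₁/T₂ ≈ 0.966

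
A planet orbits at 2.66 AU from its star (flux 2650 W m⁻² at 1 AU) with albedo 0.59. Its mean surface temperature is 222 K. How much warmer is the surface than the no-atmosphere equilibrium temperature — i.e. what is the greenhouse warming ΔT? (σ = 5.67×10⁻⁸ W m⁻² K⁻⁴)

S = 2650/2.66² = 374.5 W m⁻².
T_eq = [S(1−A)/(4σ)]^(1/4) = [374.5×0.41/(4×5.67×10⁻⁸)]^(1/4) = 161.3 K.
ΔT = T_surf − T_eq = 222 − 161.3.

ΔT ≈ 60.7 K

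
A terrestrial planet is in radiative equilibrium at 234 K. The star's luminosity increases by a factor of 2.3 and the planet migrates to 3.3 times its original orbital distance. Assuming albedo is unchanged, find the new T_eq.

T_eq ∝ L^(1/4) · d^(−1/2).
T′ = 234 × 2.3^(1/4) / 3.3^(1/2) = 159 K.

T_eq ≈ 159 K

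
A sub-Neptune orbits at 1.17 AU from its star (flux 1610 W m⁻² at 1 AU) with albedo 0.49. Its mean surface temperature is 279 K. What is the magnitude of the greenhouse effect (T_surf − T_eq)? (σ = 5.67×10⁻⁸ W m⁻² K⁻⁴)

ΔT ≈ 52.2 K

S = 1610/1.17² = 1176 W m⁻².
T_eq = [S(1−A)/(4σ)]^(1/4) = [1176×0.51/(4×5.67×10⁻⁸)]^(1/4) = 226.8 K.
ΔT = T_surf − T_eq = 279 − 226.8.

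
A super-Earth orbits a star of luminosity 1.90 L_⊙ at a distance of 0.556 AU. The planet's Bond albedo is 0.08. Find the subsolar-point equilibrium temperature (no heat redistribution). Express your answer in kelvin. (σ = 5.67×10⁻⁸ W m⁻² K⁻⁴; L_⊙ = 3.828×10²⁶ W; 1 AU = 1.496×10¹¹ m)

T_ss ≈ 607 K

d = 0.556 AU = 8.32×10¹⁰ m.
L = 1.90 × 3.828×10²⁶ = 7.27×10²⁶ W.
Flux: S = L/(4πd²) = 7.27×10²⁶/(4π×(8.32×10¹⁰)²) = 8370 W m⁻².
At the subsolar point the surface absorbs S(1−A) and emits σT⁴ per unit area — no factor of 4, since only the local patch is in balance.
T = [8370 × 0.92 / 5.67×10⁻⁸]^(1/4) = (1.36×10¹¹)^(1/4) = 607 K.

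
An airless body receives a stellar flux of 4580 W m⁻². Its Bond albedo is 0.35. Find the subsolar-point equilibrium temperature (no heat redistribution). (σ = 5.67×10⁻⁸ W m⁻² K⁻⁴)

T_ss ≈ 479 K

At the subsolar point the surface absorbs S(1−A) and emits σT⁴ per unit area — no factor of 4, since only the local patch is in balance.
T = [4580 × 0.65 / 5.67×10⁻⁸]^(1/4) = (5.25×10¹⁰)^(1/4) = 479 K.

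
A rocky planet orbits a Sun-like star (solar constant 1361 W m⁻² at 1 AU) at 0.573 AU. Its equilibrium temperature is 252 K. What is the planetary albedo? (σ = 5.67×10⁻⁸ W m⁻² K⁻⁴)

Flux at 0.573 AU: S = 1361/0.573² = 4150 W m⁻².
From T_eq⁴ = S(1−A)/(4σ): 1−A = 4σT_eq⁴/S.
1−A = 4 × 5.67×10⁻⁸ × (252)⁴ / 4150 = 0.221.

A ≈ 0.78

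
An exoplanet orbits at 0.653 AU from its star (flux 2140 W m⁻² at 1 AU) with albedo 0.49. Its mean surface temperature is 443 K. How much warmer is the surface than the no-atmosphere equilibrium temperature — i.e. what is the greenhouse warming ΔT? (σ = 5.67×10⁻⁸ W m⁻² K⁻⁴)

ΔT ≈ 117.1 K

S = 2140/0.653² = 5019 W m⁻².
T_eq = [S(1−A)/(4σ)]^(1/4) = [5019×0.51/(4×5.67×10⁻⁸)]^(1/4) = 325.9 K.
ΔT = T_surf − T_eq = 443 − 325.9.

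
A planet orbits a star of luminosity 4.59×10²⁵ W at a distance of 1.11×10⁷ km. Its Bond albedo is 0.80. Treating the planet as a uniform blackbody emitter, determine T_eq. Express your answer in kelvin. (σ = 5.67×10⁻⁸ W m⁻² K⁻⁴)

d = 1.11×10⁷ km = 1.11×10¹⁰ m.
Flux: S = L/(4πd²) = 4.59×10²⁵/(4π×(1.11×10¹⁰)²) = 2.96×10⁴ W m⁻².
Energy balance: absorbed = emitted ⇒ πR²·S(1−A) = 4πR²·σT_eq⁴, so T_eq⁴ = S(1−A)/(4σ).
T_eq = [2.96×10⁴ × 0.20 / (4 × 5.67×10⁻⁸)]^(1/4) = (2.61×10¹⁰)^(1/4) = 402 K.

T_eq ≈ 402 K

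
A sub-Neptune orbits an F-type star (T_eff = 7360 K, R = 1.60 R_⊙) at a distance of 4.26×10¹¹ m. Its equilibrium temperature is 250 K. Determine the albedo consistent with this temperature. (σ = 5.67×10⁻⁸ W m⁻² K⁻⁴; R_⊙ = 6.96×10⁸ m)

A ≈ 0.22

R_⋆ = 1.60 × 6.96×10⁸ = 1.11×10⁹ m.
L = 4πR_⋆²σT_⋆⁴ = 4π(1.11×10⁹)² × 5.67×10⁻⁸ × (7360)⁴ = 2.59×10²⁷ W.
S = L/(4πd²) = 1140 W m⁻².
From T_eq⁴ = S(1−A)/(4σ): 1−A = 4σT_eq⁴/S.
1−A = 4 × 5.67×10⁻⁸ × (250)⁴ / 1140 = 0.779.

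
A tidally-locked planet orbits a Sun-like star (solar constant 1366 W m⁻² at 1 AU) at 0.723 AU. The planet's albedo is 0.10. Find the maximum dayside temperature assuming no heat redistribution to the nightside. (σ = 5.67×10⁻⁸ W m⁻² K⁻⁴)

Flux at 0.723 AU: S = 1366/0.723² = 2610 W m⁻².
With no redistribution each surface element balances locally: S(1−A) = σT⁴.
T = [2610 × 0.90 / 5.67×10⁻⁸]^(1/4) = (4.15×10¹⁰)^(1/4) = 451 K.

T_ss ≈ 451 K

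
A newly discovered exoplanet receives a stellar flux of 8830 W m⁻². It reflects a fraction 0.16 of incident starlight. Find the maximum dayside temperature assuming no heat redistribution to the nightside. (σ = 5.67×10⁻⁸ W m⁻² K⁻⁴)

T_ss ≈ 601 K

With no redistribution each surface element balances locally: S(1−A) = σT⁴.
T = [8830 × 0.84 / 5.67×10⁻⁸]^(1/4) = (1.31×10¹¹)^(1/4) = 601 K.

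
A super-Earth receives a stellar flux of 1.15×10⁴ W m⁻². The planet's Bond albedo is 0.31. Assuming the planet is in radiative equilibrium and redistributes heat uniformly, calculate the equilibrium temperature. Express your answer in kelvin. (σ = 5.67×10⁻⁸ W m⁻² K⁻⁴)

T_eq ≈ 432 K

Energy balance: absorbed = emitted ⇒ πR²·S(1−A) = 4πR²·σT_eq⁴, so T_eq⁴ = S(1−A)/(4σ).
T_eq = [1.15×10⁴ × 0.69 / (4 × 5.67×10⁻⁸)]^(1/4) = (3.50×10¹⁰)^(1/4) = 432 K.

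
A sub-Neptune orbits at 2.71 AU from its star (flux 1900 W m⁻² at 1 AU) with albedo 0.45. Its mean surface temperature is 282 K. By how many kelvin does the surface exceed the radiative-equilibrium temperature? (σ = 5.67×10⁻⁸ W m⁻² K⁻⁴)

ΔT ≈ 123.7 K

S = 1900/2.71² = 258.7 W m⁻².
T_eq = [S(1−A)/(4σ)]^(1/4) = [258.7×0.55/(4×5.67×10⁻⁸)]^(1/4) = 158.3 K.
ΔT = T_surf − T_eq = 282 − 158.3.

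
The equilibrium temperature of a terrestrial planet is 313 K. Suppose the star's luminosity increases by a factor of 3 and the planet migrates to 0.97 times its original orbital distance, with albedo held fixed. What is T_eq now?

T_eq ≈ 418 K

T_eq ∝ L^(1/4) · d^(−1/2).
T′ = 313 × 3^(1/4) / 0.97^(1/2) = 418 K.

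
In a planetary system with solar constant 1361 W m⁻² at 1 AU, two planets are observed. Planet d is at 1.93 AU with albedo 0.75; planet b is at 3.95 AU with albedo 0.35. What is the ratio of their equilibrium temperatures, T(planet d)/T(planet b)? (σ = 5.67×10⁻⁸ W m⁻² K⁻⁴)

T₁/T₂ ≈ 1.127

T_eq = [S₀(1−A)/(4σd²)]^(1/4), so T ∝ (1−A)^(1/4) / √d.
T₁ = [1361×0.25/(4×5.67×10⁻⁸×1.93²)]^(1/4) = 141.66 K.
T₂ = [1361×0.65/(4×5.67×10⁻⁸×3.95²)]^(1/4) = 125.74 K.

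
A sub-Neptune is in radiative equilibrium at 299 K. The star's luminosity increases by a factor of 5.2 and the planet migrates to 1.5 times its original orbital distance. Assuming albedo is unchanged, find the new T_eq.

T_eq ≈ 369 K

T_eq ∝ L^(1/4) · d^(−1/2).
T′ = 299 × 5.2^(1/4) / 1.5^(1/2) = 369 K.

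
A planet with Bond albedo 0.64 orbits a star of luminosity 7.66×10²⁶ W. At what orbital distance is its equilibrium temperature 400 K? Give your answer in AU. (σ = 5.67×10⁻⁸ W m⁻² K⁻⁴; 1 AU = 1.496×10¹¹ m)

From T_eq⁴ = L(1−A)/(16πσd²): d = √[L(1−A)/(16πσT_eq⁴)].
d = √[7.66×10²⁶ × 0.36 / (16π × 5.67×10⁻⁸ × (400)⁴)] = 6.15×10¹⁰ m = 0.411 AU.

d ≈ 0.411 AU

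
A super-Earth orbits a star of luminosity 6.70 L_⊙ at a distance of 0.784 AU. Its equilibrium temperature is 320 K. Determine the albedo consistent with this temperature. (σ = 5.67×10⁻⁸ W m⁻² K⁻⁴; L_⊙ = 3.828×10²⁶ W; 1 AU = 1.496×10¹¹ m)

d = 0.784 AU = 1.17×10¹¹ m.
L = 6.70 × 3.828×10²⁶ = 2.56×10²⁷ W.
Flux: S = L/(4πd²) = 2.56×10²⁷/(4π×(1.17×10¹¹)²) = 1.48×10⁴ W m⁻².
From T_eq⁴ = S(1−A)/(4σ): 1−A = 4σT_eq⁴/S.
1−A = 4 × 5.67×10⁻⁸ × (320)⁴ / 1.48×10⁴ = 0.160.

A ≈ 0.84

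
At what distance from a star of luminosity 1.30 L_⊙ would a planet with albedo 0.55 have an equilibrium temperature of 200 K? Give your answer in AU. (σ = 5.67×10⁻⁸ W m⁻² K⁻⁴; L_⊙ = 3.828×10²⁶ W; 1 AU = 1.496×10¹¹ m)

L = 1.30 × 3.828×10²⁶ = 4.98×10²⁶ W.
From T_eq⁴ = L(1−A)/(16πσd²): d = √[L(1−A)/(16πσT_eq⁴)].
d = √[4.98×10²⁶ × 0.45 / (16π × 5.67×10⁻⁸ × (200)⁴)] = 2.22×10¹¹ m = 1.48 AU.

d ≈ 1.48 AU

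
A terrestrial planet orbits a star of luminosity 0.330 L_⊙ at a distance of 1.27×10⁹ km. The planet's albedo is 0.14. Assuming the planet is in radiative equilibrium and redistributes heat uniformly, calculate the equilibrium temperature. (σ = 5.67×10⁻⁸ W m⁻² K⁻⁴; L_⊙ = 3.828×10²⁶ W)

d = 1.27×10⁹ km = 1.27×10¹² m.
L = 0.330 × 3.828×10²⁶ = 1.26×10²⁶ W.
Flux: S = L/(4πd²) = 1.26×10²⁶/(4π×(1.27×10¹²)²) = 6.23 W m⁻².
Energy balance: absorbed = emitted ⇒ πR²·S(1−A) = 4πR²·σT_eq⁴, so T_eq⁴ = S(1−A)/(4σ).
T_eq = [6.23 × 0.86 / (4 × 5.67×10⁻⁸)]^(1/4) = (2.36×10⁷)^(1/4) = 69.7 K.

T_eq ≈ 69.7 K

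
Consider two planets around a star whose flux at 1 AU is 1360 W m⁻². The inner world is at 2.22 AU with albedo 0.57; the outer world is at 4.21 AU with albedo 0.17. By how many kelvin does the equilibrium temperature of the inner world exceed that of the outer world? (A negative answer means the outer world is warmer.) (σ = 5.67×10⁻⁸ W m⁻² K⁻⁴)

T_eq = [S₀(1−A)/(4σd²)]^(1/4), so T ∝ (1−A)^(1/4) / √d.
T₁ = [1360×0.43/(4×5.67×10⁻⁸×2.22²)]^(1/4) = 151.24 K.
T₂ = [1360×0.83/(4×5.67×10⁻⁸×4.21²)]^(1/4) = 129.45 K.

ΔT ≈ 21.8 K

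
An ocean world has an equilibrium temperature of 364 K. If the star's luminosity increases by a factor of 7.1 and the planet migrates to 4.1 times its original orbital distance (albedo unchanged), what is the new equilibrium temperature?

T_eq ∝ L^(1/4) · d^(−1/2).
T′ = 364 × 7.1^(1/4) / 4.1^(1/2) = 293 K.

T_eq ≈ 293 K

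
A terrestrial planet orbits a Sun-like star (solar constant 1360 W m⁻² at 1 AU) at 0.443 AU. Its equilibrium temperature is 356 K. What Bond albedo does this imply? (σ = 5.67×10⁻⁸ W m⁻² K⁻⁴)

Flux at 0.443 AU: S = 1360/0.443² = 6930 W m⁻².
From T_eq⁴ = S(1−A)/(4σ): 1−A = 4σT_eq⁴/S.
1−A = 4 × 5.67×10⁻⁸ × (356)⁴ / 6930 = 0.526.

A ≈ 0.47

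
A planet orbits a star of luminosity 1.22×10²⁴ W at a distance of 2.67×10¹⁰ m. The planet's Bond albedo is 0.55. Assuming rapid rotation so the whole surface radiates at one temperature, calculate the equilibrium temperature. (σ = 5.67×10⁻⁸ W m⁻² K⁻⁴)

T_eq ≈ 128 K

Flux: S = L/(4πd²) = 1.22×10²⁴/(4π×(2.67×10¹⁰)²) = 136 W m⁻².
Energy balance: absorbed = emitted ⇒ πR²·S(1−A) = 4πR²·σT_eq⁴, so T_eq⁴ = S(1−A)/(4σ).
T_eq = [136 × 0.45 / (4 × 5.67×10⁻⁸)]^(1/4) = (2.70×10⁸)^(1/4) = 128 K.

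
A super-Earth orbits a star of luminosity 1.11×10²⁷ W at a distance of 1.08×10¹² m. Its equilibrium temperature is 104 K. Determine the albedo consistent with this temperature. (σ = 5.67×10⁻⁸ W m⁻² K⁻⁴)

A ≈ 0.65

Flux: S = L/(4πd²) = 1.11×10²⁷/(4π×(1.08×10¹²)²) = 75.7 W m⁻².
From T_eq⁴ = S(1−A)/(4σ): 1−A = 4σT_eq⁴/S.
1−A = 4 × 5.67×10⁻⁸ × (104)⁴ / 75.7 = 0.350.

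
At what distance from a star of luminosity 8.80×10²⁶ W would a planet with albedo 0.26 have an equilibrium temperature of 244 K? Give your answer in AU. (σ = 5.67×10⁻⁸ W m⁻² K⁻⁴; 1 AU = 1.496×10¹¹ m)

From T_eq⁴ = L(1−A)/(16πσd²): d = √[L(1−A)/(16πσT_eq⁴)].
d = √[8.80×10²⁶ × 0.74 / (16π × 5.67×10⁻⁸ × (244)⁴)] = 2.54×10¹¹ m = 1.70 AU.

d ≈ 1.70 AU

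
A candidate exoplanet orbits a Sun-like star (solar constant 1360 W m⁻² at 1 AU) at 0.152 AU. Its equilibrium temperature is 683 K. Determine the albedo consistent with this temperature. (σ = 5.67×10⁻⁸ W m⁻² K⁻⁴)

A ≈ 0.16

Flux at 0.152 AU: S = 1360/0.152² = 5.89×10⁴ W m⁻².
From T_eq⁴ = S(1−A)/(4σ): 1−A = 4σT_eq⁴/S.
1−A = 4 × 5.67×10⁻⁸ × (683)⁴ / 5.89×10⁴ = 0.838.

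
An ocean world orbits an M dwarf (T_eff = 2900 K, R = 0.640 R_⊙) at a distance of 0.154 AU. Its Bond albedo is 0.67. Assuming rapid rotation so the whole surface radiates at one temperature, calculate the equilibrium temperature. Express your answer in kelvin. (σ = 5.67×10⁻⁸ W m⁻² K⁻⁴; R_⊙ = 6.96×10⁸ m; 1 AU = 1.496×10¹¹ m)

T_eq ≈ 216 K

R_⋆ = 0.640 × 6.96×10⁸ = 4.45×10⁸ m.
d = 0.154 AU = 2.30×10¹⁰ m.
L = 4πR_⋆²σT_⋆⁴ = 4π(4.45×10⁸)² × 5.67×10⁻⁸ × (2900)⁴ = 1.00×10²⁵ W.
S = L/(4πd²) = 1500 W m⁻².
Energy balance: absorbed = emitted ⇒ πR²·S(1−A) = 4πR²·σT_eq⁴, so T_eq⁴ = S(1−A)/(4σ).
T_eq = [1500 × 0.33 / (4 × 5.67×10⁻⁸)]^(1/4) = (2.18×10⁹)^(1/4) = 216 K.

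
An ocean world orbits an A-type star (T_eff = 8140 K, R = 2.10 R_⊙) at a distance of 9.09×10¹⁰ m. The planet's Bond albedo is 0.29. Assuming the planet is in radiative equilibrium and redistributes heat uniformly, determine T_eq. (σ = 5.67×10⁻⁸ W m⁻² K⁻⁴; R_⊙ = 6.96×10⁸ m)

T_eq ≈ 670 K

R_⋆ = 2.10 × 6.96×10⁸ = 1.46×10⁹ m.
L = 4πR_⋆²σT_⋆⁴ = 4π(1.46×10⁹)² × 5.67×10⁻⁸ × (8140)⁴ = 6.68×10²⁷ W.
S = L/(4πd²) = 6.44×10⁴ W m⁻².
Energy balance: absorbed = emitted ⇒ πR²·S(1−A) = 4πR²·σT_eq⁴, so T_eq⁴ = S(1−A)/(4σ).
T_eq = [6.44×10⁴ × 0.71 / (4 × 5.67×10⁻⁸)]^(1/4) = (2.01×10¹¹)^(1/4) = 670 K.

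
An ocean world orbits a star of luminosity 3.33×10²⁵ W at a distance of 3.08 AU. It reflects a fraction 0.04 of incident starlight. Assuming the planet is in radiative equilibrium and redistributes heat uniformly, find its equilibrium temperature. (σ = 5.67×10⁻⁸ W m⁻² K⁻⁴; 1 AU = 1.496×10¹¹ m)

d = 3.08 AU = 4.61×10¹¹ m.
Flux: S = L/(4πd²) = 3.33×10²⁵/(4π×(4.61×10¹¹)²) = 12.5 W m⁻².
Energy balance: absorbed = emitted ⇒ πR²·S(1−A) = 4πR²·σT_eq⁴, so T_eq⁴ = S(1−A)/(4σ).
T_eq = [12.5 × 0.96 / (4 × 5.67×10⁻⁸)]^(1/4) = (5.28×10⁷)^(1/4) = 85.3 K.

T_eq ≈ 85.3 K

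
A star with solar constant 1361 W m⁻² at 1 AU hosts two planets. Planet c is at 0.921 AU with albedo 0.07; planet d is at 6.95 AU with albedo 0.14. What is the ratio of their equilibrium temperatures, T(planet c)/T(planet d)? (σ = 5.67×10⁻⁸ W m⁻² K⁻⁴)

T₁/T₂ ≈ 2.801

T_eq = [S₀(1−A)/(4σd²)]^(1/4), so T ∝ (1−A)^(1/4) / √d.
T₁ = [1361×0.93/(4×5.67×10⁻⁸×0.921²)]^(1/4) = 284.80 K.
T₂ = [1361×0.86/(4×5.67×10⁻⁸×6.95²)]^(1/4) = 101.67 K.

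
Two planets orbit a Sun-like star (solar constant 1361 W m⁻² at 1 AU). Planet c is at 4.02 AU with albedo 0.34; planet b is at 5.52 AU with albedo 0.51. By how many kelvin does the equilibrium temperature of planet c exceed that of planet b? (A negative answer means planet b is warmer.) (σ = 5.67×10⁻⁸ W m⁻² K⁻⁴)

ΔT ≈ 26.0 K

T_eq = [S₀(1−A)/(4σd²)]^(1/4), so T ∝ (1−A)^(1/4) / √d.
T₁ = [1361×0.66/(4×5.67×10⁻⁸×4.02²)]^(1/4) = 125.12 K.
T₂ = [1361×0.49/(4×5.67×10⁻⁸×5.52²)]^(1/4) = 99.11 K.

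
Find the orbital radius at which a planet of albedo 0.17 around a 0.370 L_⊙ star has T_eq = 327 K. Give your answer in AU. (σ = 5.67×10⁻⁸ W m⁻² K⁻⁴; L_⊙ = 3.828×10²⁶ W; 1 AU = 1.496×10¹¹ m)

d ≈ 0.401 AU

L = 0.370 × 3.828×10²⁶ = 1.42×10²⁶ W.
From T_eq⁴ = L(1−A)/(16πσd²): d = √[L(1−A)/(16πσT_eq⁴)].
d = √[1.42×10²⁶ × 0.83 / (16π × 5.67×10⁻⁸ × (327)⁴)] = 6.01×10¹⁰ m = 0.401 AU.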